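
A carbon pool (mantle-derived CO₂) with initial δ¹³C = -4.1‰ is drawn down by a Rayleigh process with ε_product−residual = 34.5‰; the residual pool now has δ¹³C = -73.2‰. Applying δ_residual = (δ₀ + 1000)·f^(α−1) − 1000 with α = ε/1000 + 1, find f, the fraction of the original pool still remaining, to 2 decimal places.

α − 1 = ε/1000 = 0.0345
(δ_res + 1000)/(δ₀ + 1000) = (-73.2 + 1000)/(-4.1 + 1000) = 926.8/995.9 = 0.930616
f = 0.930616^(1/0.0345) = exp(ln(0.930616)/0.0345) = exp(-0.07191/0.0345)
f = exp(-2.0843) = 0.1244

0.12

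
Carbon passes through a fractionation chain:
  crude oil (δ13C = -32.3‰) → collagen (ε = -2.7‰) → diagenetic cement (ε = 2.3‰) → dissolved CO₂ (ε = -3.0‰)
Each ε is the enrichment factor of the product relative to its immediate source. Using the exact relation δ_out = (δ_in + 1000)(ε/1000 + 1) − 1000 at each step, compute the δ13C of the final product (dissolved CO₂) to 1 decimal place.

-35.6‰

step 1: δ = (-32.30 + 1000)·(-2.7/1000 + 1) − 1000 = -34.91‰
step 2: δ = (-34.91 + 1000)·(2.3/1000 + 1) − 1000 = -32.69‰
step 3: δ = (-32.69 + 1000)·(-3.0/1000 + 1) − 1000 = -35.60‰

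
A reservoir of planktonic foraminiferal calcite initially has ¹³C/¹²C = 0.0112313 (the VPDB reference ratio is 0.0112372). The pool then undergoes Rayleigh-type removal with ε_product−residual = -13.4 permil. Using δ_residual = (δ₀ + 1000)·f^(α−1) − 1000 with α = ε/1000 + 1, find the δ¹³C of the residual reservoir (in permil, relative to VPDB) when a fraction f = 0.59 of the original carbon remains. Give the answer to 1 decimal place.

δ₀ = (0.0112313/0.0112372 − 1)×1000 = (0.999475 − 1)×1000 = -0.525 permil
α − 1 = ε/1000 = -0.0134
f^(α−1) = 0.59^(-0.0134) = 1.007095
δ_res = (-0.525 + 1000) × 1.007095 − 1000 = 1006.567 − 1000 = 6.57 permil

6.6 permil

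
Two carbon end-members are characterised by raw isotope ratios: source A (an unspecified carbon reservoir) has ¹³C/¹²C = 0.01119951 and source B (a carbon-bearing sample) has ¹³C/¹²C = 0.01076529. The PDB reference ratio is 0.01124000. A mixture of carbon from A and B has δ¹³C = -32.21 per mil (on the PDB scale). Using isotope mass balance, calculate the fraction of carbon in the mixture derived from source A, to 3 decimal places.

0.259

δ_A = (0.01119951/0.01124000 − 1)×1000 = (0.996398 − 1)×1000 = -3.602 per mil
δ_B = (0.01076529/0.01124000 − 1)×1000 = (0.957766 − 1)×1000 = -42.234 per mil
f_A = (δ_mix − δ_B)/(δ_A − δ_B) = (-32.21 − (-42.234))/(-3.602 − (-42.234))
f_A = 10.024 / 38.632 = 0.2595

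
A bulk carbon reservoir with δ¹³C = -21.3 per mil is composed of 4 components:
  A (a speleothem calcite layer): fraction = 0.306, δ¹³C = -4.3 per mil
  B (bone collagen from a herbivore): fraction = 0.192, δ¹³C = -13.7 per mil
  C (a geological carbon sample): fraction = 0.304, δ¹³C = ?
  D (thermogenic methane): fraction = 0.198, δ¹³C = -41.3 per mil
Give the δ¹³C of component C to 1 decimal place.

-30.2 per mil

Isotope mass balance: δ_bulk = Σ fᵢ·δᵢ.
-21.3 = 0.306×(-4.3) + 0.192×(-13.7) + 0.304×δ_C + 0.198×(-41.3)
0.304·δ_C = -21.3 − (-12.124) = -9.176
δ_C = -9.176 / 0.304 = -30.19 per mil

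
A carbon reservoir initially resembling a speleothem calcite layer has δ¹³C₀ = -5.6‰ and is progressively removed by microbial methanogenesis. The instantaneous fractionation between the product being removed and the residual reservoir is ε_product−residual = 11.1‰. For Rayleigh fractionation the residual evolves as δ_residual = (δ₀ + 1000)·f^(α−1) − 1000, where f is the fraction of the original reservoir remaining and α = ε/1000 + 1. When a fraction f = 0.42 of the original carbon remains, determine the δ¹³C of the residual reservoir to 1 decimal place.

Rayleigh residual: δ_res = (δ₀ + 1000)·f^(α−1) − 1000
α = ε/1000 + 1 = 1.01110, so α − 1 = 0.01110
f^(α−1) = 0.42^(0.01110) = 0.990417
δ_res = (-5.6 + 1000) × 0.990417 − 1000 = 984.871 − 1000 = -15.13‰

-15.1‰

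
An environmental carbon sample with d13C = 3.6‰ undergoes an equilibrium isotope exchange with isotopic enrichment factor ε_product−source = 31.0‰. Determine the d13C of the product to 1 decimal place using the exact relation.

34.7‰

To first order, δ_product ≈ δ_source + ε = 34.6‰.
Exactly, δ_product = (δ_source + 1000)·(ε/1000 + 1) − 1000.
δ_product = (3.6 + 1000) × (31.0/1000 + 1) − 1000
δ_product = 34.71‰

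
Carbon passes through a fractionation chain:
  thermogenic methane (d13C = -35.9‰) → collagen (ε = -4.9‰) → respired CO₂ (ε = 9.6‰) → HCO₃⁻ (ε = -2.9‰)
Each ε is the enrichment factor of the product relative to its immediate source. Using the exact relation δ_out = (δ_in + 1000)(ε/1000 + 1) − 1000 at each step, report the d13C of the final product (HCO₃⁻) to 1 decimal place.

-34.2‰

step 1: δ = (-35.90 + 1000)·(-4.9/1000 + 1) − 1000 = -40.62‰
step 2: δ = (-40.62 + 1000)·(9.6/1000 + 1) − 1000 = -31.41‰
step 3: δ = (-31.41 + 1000)·(-2.9/1000 + 1) − 1000 = -34.22‰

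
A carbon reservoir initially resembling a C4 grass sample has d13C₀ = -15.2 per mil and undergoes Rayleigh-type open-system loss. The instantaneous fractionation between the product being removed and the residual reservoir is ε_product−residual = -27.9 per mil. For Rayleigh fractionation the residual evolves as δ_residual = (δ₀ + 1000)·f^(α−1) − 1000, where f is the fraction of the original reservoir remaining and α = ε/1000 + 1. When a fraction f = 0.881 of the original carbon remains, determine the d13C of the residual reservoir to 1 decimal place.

Rayleigh residual: δ_res = (δ₀ + 1000)·f^(α−1) − 1000
α = ε/1000 + 1 = 0.97210, so α − 1 = -0.02790
f^(α−1) = 0.881^(-0.02790) = 1.003541
δ_res = (-15.2 + 1000) × 1.003541 − 1000 = 988.287 − 1000 = -11.71 per mil

-11.7 per mil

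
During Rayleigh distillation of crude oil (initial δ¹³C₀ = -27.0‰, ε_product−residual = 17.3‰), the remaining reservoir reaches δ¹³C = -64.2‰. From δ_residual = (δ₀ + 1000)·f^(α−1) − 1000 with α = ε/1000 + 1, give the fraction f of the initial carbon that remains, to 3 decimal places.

α − 1 = ε/1000 = 0.0173
(δ_res + 1000)/(δ₀ + 1000) = (-64.2 + 1000)/(-27.0 + 1000) = 935.8/973.0 = 0.961768
f = 0.961768^(1/0.0173) = exp(ln(0.961768)/0.0173) = exp(-0.03898/0.0173)
f = exp(-2.2533) = 0.1051

0.105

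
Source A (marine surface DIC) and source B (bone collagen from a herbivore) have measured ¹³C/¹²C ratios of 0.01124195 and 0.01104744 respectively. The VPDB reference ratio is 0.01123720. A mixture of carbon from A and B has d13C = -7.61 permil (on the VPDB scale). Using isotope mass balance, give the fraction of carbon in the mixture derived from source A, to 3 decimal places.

0.536

δ_A = (0.01124195/0.01123720 − 1)×1000 = (1.000423 − 1)×1000 = 0.423 permil
δ_B = (0.01104744/0.01123720 − 1)×1000 = (0.983113 − 1)×1000 = -16.887 permil
f_A = (δ_mix − δ_B)/(δ_A − δ_B) = (-7.61 − (-16.887))/(0.423 − (-16.887))
f_A = 9.277 / 17.309 = 0.5359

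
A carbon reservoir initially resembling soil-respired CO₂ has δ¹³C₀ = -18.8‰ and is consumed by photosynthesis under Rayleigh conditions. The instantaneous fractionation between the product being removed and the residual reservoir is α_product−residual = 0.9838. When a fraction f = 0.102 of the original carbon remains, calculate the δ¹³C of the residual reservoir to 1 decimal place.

Rayleigh residual: δ_res = (δ₀ + 1000)·f^(α−1) − 1000
α − 1 = -0.01620
f^(α−1) = 0.102^(-0.01620) = 1.037673
δ_res = (-18.8 + 1000) × 1.037673 − 1000 = 1018.165 − 1000 = 18.17‰

18.2‰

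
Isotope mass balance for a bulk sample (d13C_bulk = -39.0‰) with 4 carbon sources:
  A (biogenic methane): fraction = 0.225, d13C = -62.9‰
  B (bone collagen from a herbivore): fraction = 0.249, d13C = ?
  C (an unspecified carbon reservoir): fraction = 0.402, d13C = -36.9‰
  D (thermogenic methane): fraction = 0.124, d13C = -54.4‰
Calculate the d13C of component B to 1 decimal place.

Isotope mass balance: δ_bulk = Σ fᵢ·δᵢ.
-39.0 = 0.225×(-62.9) + 0.249×δ_B + 0.402×(-36.9) + 0.124×(-54.4)
0.249·δ_B = -39.0 − (-35.732) = -3.268
δ_B = -3.268 / 0.249 = -13.12‰

-13.1‰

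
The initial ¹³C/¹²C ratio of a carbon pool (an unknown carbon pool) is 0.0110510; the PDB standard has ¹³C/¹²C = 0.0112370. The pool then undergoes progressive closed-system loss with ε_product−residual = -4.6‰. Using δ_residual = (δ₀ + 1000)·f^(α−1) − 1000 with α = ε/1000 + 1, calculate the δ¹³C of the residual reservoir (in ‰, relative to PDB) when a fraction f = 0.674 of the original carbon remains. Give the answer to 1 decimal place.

-14.8‰

δ₀ = (0.0110510/0.0112370 − 1)×1000 = (0.983448 − 1)×1000 = -16.552‰
α − 1 = ε/1000 = -0.0046
f^(α−1) = 0.674^(-0.0046) = 1.001816
δ_res = (-16.552 + 1000) × 1.001816 − 1000 = 985.234 − 1000 = -14.77‰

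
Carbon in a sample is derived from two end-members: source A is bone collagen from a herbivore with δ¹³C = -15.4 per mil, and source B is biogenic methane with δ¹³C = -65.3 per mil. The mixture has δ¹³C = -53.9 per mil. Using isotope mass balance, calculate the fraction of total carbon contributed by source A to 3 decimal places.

0.228

δ_mix = f_A·δ_A + (1 − f_A)·δ_B  ⇒  f_A = (δ_mix − δ_B)/(δ_A − δ_B)
f_A = (-53.9 − (-65.3)) / (-15.4 − (-65.3))
f_A = 11.4 / 49.9 = 0.2285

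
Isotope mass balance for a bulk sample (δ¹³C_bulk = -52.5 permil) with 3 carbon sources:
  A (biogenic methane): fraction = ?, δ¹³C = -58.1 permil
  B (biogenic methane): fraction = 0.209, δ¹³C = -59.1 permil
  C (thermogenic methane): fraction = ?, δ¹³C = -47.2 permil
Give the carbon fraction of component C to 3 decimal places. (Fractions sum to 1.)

Let f_C and f_A be the unknown fractions; fractions sum to 1 so f_C + f_A = 0.791.
Mass balance: Σ fᵢ·δᵢ = δ_bulk ⇒ f_C·(-47.2) + f_A·(-58.1) = -52.5 − (-12.352) = -40.148
Substitute f_A = 0.791 − f_C:
f_C·(-47.2 − -58.1) = -40.148 − 0.791×(-58.1) = 5.809
f_C = 5.809 / 10.9 = 0.5329

0.533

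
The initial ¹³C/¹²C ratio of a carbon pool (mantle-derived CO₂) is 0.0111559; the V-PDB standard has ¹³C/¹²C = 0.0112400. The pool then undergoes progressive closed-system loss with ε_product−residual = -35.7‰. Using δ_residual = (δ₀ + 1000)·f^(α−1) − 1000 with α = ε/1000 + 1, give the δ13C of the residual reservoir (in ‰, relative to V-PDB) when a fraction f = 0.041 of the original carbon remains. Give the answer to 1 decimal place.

δ₀ = (0.0111559/0.0112400 − 1)×1000 = (0.992518 − 1)×1000 = -7.482‰
α − 1 = ε/1000 = -0.0357
f^(α−1) = 0.041^(-0.0357) = 1.120788
δ_res = (-7.482 + 1000) × 1.120788 − 1000 = 1112.402 − 1000 = 112.40‰

112.4‰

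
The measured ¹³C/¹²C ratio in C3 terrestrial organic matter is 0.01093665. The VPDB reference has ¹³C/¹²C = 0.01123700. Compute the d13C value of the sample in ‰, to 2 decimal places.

d13C = (R_sample / R_standard − 1) × 1000
R_sample / R_standard = 0.01093665 / 0.01123700 = 0.973271
d13C = (0.973271 − 1) × 1000 = -26.729‰

-26.73‰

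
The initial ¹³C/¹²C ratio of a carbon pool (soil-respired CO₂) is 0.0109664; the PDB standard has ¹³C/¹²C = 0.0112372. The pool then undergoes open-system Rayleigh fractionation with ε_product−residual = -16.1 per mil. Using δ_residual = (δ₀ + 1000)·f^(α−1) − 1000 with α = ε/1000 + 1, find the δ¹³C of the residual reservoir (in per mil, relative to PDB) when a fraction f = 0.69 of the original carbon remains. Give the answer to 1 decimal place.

-18.3 per mil

δ₀ = (0.0109664/0.0112372 − 1)×1000 = (0.975901 − 1)×1000 = -24.099 per mil
α − 1 = ε/1000 = -0.0161
f^(α−1) = 0.69^(-0.0161) = 1.005992
δ_res = (-24.099 + 1000) × 1.005992 − 1000 = 981.749 − 1000 = -18.25 per mil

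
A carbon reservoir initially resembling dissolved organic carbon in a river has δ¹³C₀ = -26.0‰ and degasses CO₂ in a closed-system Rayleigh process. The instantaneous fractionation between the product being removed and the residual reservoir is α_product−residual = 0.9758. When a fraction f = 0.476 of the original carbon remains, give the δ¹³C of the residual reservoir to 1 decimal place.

Rayleigh residual: δ_res = (δ₀ + 1000)·f^(α−1) − 1000
α − 1 = -0.02420
f^(α−1) = 0.476^(-0.02420) = 1.018127
δ_res = (-26.0 + 1000) × 1.018127 − 1000 = 991.656 − 1000 = -8.34‰

-8.3‰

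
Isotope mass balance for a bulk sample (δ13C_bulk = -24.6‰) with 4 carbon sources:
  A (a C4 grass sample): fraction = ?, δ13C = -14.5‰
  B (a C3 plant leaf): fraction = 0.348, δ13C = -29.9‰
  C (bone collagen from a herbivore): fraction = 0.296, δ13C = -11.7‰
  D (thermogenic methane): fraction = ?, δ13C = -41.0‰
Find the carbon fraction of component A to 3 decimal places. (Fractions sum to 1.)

0.146

Let f_A and f_D be the unknown fractions; fractions sum to 1 so f_A + f_D = 0.356.
Mass balance: Σ fᵢ·δᵢ = δ_bulk ⇒ f_A·(-14.5) + f_D·(-41.0) = -24.6 − (-13.868) = -10.732
Substitute f_D = 0.356 − f_A:
f_A·(-14.5 − -41.0) = -10.732 − 0.356×(-41.0) = 3.864
f_A = 3.864 / 26.5 = 0.1458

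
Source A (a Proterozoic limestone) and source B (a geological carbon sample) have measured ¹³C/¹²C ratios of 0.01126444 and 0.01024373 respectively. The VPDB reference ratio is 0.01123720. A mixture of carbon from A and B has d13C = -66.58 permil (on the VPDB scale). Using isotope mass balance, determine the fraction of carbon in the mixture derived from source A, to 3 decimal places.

0.240

δ_A = (0.01126444/0.01123720 − 1)×1000 = (1.002424 − 1)×1000 = 2.424 permil
δ_B = (0.01024373/0.01123720 − 1)×1000 = (0.911591 − 1)×1000 = -88.409 permil
f_A = (δ_mix − δ_B)/(δ_A − δ_B) = (-66.58 − (-88.409))/(2.424 − (-88.409))
f_A = 21.829 / 90.833 = 0.2403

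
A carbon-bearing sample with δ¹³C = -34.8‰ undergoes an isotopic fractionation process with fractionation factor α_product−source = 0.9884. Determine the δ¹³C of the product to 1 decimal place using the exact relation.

δ_product = (δ_source + 1000)·α − 1000
δ_product = (-34.8 + 1000) × 0.9884 − 1000
δ_product = 954.004 − 1000 = -46.00‰

-46.0‰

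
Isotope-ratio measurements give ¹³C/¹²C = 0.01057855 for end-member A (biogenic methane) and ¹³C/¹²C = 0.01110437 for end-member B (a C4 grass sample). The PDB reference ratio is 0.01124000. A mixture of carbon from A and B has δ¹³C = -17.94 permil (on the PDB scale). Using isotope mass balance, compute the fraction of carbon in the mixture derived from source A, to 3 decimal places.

δ_A = (0.01057855/0.01124000 − 1)×1000 = (0.941152 − 1)×1000 = -58.848 permil
δ_B = (0.01110437/0.01124000 − 1)×1000 = (0.987933 − 1)×1000 = -12.067 permil
f_A = (δ_mix − δ_B)/(δ_A − δ_B) = (-17.94 − (-12.067))/(-58.848 − (-12.067))
f_A = -5.873 / -46.781 = 0.1255

0.126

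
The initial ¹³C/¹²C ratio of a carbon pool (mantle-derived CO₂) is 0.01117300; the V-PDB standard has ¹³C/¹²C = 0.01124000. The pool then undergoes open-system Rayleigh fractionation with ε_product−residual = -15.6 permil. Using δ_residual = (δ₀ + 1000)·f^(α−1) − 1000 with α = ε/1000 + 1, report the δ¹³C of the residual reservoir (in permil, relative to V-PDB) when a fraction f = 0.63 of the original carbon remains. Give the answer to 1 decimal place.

δ₀ = (0.01117300/0.01124000 − 1)×1000 = (0.994039 − 1)×1000 = -5.961 permil
α − 1 = ε/1000 = -0.0156
f^(α−1) = 0.63^(-0.0156) = 1.007234
δ_res = (-5.961 + 1000) × 1.007234 − 1000 = 1001.230 − 1000 = 1.23 permil

1.2 permil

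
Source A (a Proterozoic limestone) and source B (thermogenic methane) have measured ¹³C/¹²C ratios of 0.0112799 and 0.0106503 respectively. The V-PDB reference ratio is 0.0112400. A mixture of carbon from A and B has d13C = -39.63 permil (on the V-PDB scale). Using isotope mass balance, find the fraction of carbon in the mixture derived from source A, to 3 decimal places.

0.229

δ_A = (0.0112799/0.0112400 − 1)×1000 = (1.003550 − 1)×1000 = 3.550 permil
δ_B = (0.0106503/0.0112400 − 1)×1000 = (0.947536 − 1)×1000 = -52.464 permil
f_A = (δ_mix − δ_B)/(δ_A − δ_B) = (-39.63 − (-52.464))/(3.550 − (-52.464))
f_A = 12.834 / 56.014 = 0.2291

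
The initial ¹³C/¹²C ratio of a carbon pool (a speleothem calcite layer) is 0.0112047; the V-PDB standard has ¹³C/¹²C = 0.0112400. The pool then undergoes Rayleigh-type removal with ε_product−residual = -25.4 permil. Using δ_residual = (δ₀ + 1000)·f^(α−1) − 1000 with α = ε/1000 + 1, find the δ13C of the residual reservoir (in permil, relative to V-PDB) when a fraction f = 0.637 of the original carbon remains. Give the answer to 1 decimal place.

8.3 permil

δ₀ = (0.0112047/0.0112400 − 1)×1000 = (0.996859 − 1)×1000 = -3.141 permil
α − 1 = ε/1000 = -0.0254
f^(α−1) = 0.637^(-0.0254) = 1.011521
δ_res = (-3.141 + 1000) × 1.011521 − 1000 = 1008.344 − 1000 = 8.34 permil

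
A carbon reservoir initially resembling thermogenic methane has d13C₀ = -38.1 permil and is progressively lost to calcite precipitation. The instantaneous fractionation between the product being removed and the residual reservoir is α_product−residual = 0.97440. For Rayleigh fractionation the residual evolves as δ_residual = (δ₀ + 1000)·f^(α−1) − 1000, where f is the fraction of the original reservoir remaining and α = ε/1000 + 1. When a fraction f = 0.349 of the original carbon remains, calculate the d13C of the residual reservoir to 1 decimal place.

Rayleigh residual: δ_res = (δ₀ + 1000)·f^(α−1) − 1000
α − 1 = -0.02560
f^(α−1) = 0.349^(-0.02560) = 1.027315
δ_res = (-38.1 + 1000) × 1.027315 − 1000 = 988.174 − 1000 = -11.83 permil

-11.8 permil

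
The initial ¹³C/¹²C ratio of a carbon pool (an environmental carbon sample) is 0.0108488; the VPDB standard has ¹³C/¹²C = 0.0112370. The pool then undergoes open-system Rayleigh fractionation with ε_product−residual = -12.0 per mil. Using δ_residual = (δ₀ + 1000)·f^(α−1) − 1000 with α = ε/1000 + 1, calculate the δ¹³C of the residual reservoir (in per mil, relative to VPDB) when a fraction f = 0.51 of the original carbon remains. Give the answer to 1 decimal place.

δ₀ = (0.0108488/0.0112370 − 1)×1000 = (0.965453 − 1)×1000 = -34.547 per mil
α − 1 = ε/1000 = -0.0120
f^(α−1) = 0.51^(-0.0120) = 1.008113
δ_res = (-34.547 + 1000) × 1.008113 − 1000 = 973.286 − 1000 = -26.71 per mil

-26.7 per mil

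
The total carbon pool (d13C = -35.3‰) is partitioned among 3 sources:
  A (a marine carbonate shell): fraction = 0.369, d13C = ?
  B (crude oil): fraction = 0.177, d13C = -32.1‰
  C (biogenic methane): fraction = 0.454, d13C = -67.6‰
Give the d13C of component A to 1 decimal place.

2.9‰

Isotope mass balance: δ_bulk = Σ fᵢ·δᵢ.
-35.3 = 0.369×δ_A + 0.177×(-32.1) + 0.454×(-67.6)
0.369·δ_A = -35.3 − (-36.372) = 1.072
δ_A = 1.072 / 0.369 = 2.91‰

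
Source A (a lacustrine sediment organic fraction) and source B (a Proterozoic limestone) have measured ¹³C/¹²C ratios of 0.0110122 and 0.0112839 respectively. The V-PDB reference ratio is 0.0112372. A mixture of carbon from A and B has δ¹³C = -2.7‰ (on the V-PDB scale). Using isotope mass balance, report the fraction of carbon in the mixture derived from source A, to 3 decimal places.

δ_A = (0.0110122/0.0112372 − 1)×1000 = (0.979977 − 1)×1000 = -20.023‰
δ_B = (0.0112839/0.0112372 − 1)×1000 = (1.004156 − 1)×1000 = 4.156‰
f_A = (δ_mix − δ_B)/(δ_A − δ_B) = (-2.7 − (4.156))/(-20.023 − (4.156))
f_A = -6.856 / -24.179 = 0.2835

0.284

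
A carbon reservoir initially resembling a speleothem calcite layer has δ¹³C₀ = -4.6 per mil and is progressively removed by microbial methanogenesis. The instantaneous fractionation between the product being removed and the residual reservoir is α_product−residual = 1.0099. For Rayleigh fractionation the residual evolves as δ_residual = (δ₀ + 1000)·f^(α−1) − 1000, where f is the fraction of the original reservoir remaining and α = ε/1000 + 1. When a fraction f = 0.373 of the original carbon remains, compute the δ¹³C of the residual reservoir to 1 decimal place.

-14.3 per mil

Rayleigh residual: δ_res = (δ₀ + 1000)·f^(α−1) − 1000
α − 1 = 0.00990
f^(α−1) = 0.373^(0.00990) = 0.990284
δ_res = (-4.6 + 1000) × 0.990284 − 1000 = 985.729 − 1000 = -14.27 per mil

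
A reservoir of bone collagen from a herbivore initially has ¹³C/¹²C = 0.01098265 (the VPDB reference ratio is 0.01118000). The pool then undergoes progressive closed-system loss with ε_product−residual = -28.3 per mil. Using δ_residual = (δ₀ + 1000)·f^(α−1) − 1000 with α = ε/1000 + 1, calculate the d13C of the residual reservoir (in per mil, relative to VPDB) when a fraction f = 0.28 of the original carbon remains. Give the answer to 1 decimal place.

18.4 per mil

δ₀ = (0.01098265/0.01118000 − 1)×1000 = (0.982348 − 1)×1000 = -17.652 per mil
α − 1 = ε/1000 = -0.0283
f^(α−1) = 0.28^(-0.0283) = 1.036682
δ_res = (-17.652 + 1000) × 1.036682 − 1000 = 1018.382 − 1000 = 18.38 per mil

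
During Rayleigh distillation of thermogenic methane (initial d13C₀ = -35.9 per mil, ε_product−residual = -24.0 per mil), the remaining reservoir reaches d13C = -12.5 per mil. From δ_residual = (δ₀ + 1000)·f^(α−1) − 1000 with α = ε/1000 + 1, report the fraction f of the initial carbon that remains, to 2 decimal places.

0.37

α − 1 = ε/1000 = -0.0240
(δ_res + 1000)/(δ₀ + 1000) = (-12.5 + 1000)/(-35.9 + 1000) = 987.5/964.1 = 1.024271
f = 1.024271^(1/-0.0240) = exp(ln(1.024271)/-0.0240) = exp(0.02398/-0.0240)
f = exp(-0.9992) = 0.3682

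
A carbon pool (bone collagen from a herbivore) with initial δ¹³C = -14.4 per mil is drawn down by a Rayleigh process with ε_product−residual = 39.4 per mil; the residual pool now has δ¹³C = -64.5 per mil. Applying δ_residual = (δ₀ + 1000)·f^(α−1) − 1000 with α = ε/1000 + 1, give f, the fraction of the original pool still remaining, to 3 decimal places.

0.266

α − 1 = ε/1000 = 0.0394
(δ_res + 1000)/(δ₀ + 1000) = (-64.5 + 1000)/(-14.4 + 1000) = 935.5/985.6 = 0.949168
f = 0.949168^(1/0.0394) = exp(ln(0.949168)/0.0394) = exp(-0.05217/0.0394)
f = exp(-1.3241) = 0.2660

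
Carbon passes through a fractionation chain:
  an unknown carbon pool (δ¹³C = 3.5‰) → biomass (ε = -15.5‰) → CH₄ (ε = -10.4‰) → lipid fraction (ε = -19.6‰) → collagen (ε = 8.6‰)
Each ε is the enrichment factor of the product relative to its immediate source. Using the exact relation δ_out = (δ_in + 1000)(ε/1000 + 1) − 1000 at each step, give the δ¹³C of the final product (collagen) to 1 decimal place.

-33.2‰

step 1: δ = (3.50 + 1000)·(-15.5/1000 + 1) − 1000 = -12.05‰
step 2: δ = (-12.05 + 1000)·(-10.4/1000 + 1) − 1000 = -22.33‰
step 3: δ = (-22.33 + 1000)·(-19.6/1000 + 1) − 1000 = -41.49‰
step 4: δ = (-41.49 + 1000)·(8.6/1000 + 1) − 1000 = -33.25‰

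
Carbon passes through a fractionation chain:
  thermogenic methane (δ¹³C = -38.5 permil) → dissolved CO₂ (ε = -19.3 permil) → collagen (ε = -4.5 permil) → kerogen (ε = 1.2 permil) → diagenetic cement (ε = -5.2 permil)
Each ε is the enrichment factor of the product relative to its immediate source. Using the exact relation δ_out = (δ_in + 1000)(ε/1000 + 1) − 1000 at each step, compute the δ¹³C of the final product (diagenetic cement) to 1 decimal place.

step 1: δ = (-38.50 + 1000)·(-19.3/1000 + 1) − 1000 = -57.06 permil
step 2: δ = (-57.06 + 1000)·(-4.5/1000 + 1) − 1000 = -61.30 permil
step 3: δ = (-61.30 + 1000)·(1.2/1000 + 1) − 1000 = -60.17 permil
step 4: δ = (-60.17 + 1000)·(-5.2/1000 + 1) − 1000 = -65.06 permil

-65.1 permil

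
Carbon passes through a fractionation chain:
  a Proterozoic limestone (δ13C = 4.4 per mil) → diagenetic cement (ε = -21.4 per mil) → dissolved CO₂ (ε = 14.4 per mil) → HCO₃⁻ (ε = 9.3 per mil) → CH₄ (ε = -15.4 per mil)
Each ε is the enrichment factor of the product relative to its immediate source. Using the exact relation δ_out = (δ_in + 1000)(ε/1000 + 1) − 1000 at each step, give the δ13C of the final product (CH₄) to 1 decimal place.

step 1: δ = (4.40 + 1000)·(-21.4/1000 + 1) − 1000 = -17.09 per mil
step 2: δ = (-17.09 + 1000)·(14.4/1000 + 1) − 1000 = -2.94 per mil
step 3: δ = (-2.94 + 1000)·(9.3/1000 + 1) − 1000 = 6.33 per mil
step 4: δ = (6.33 + 1000)·(-15.4/1000 + 1) − 1000 = -9.17 per mil

-9.2 per mil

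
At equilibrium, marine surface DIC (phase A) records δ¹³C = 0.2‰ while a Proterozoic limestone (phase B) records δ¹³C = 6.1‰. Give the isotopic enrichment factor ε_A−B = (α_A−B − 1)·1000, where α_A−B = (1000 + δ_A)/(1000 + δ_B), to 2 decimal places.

α_A−B = (1000 + 0.2) / (1000 + 6.1) = 1000.2 / 1006.1 = 0.994136
ε_A−B = (0.994136 − 1) × 1000 = -5.864‰
(The approximation ε ≈ δ_A − δ_B would give -5.9‰.)

-5.86‰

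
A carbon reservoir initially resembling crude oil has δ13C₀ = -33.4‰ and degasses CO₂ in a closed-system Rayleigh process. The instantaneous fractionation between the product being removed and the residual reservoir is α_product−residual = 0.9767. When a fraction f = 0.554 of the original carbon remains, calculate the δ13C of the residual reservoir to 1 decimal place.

-20.0‰

Rayleigh residual: δ_res = (δ₀ + 1000)·f^(α−1) − 1000
α − 1 = -0.02330
f^(α−1) = 0.554^(-0.02330) = 1.013856
δ_res = (-33.4 + 1000) × 1.013856 − 1000 = 979.993 − 1000 = -20.01‰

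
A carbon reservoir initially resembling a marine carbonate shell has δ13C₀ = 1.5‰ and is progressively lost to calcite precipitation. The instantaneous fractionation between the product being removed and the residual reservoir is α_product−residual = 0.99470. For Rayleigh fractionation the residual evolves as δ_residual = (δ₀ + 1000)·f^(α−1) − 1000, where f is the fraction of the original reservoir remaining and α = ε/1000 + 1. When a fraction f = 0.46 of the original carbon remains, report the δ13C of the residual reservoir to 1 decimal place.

Rayleigh residual: δ_res = (δ₀ + 1000)·f^(α−1) − 1000
α − 1 = -0.00530
f^(α−1) = 0.46^(-0.00530) = 1.004124
δ_res = (1.5 + 1000) × 1.004124 − 1000 = 1005.630 − 1000 = 5.63‰

5.6‰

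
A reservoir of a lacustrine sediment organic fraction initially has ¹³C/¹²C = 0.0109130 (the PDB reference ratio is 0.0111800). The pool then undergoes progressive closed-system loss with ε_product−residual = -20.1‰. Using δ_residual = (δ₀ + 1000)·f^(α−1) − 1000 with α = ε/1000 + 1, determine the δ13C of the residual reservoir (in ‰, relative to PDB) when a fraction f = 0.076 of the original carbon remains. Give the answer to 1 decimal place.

28.0‰

δ₀ = (0.0109130/0.0111800 − 1)×1000 = (0.976118 − 1)×1000 = -23.882‰
α − 1 = ε/1000 = -0.0201
f^(α−1) = 0.076^(-0.0201) = 1.053163
δ_res = (-23.882 + 1000) × 1.053163 − 1000 = 1028.012 − 1000 = 28.01‰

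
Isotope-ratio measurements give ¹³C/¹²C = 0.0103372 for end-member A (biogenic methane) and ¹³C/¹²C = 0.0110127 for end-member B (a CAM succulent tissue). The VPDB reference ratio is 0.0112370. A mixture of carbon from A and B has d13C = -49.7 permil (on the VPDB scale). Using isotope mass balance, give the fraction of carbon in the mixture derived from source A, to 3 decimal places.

δ_A = (0.0103372/0.0112370 − 1)×1000 = (0.919925 − 1)×1000 = -80.075 permil
δ_B = (0.0110127/0.0112370 − 1)×1000 = (0.980039 − 1)×1000 = -19.961 permil
f_A = (δ_mix − δ_B)/(δ_A − δ_B) = (-49.7 − (-19.961))/(-80.075 − (-19.961))
f_A = -29.739 / -60.114 = 0.4947

0.495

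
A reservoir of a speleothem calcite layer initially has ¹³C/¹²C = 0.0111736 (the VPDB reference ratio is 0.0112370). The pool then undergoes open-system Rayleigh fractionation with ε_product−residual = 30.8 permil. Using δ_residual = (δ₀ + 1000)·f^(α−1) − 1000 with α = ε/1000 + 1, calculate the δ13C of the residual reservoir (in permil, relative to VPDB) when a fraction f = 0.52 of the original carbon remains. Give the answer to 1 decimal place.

δ₀ = (0.0111736/0.0112370 − 1)×1000 = (0.994358 − 1)×1000 = -5.642 permil
α − 1 = ε/1000 = 0.0308
f^(α−1) = 0.52^(0.0308) = 0.980061
δ_res = (-5.642 + 1000) × 0.980061 − 1000 = 974.531 − 1000 = -25.47 permil

-25.5 permil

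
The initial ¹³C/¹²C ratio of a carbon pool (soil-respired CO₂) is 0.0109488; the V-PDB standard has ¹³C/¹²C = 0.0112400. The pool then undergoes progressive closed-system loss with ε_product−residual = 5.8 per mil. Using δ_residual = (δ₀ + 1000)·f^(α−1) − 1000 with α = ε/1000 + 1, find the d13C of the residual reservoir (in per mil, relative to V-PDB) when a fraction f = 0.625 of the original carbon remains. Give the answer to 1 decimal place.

δ₀ = (0.0109488/0.0112400 − 1)×1000 = (0.974093 − 1)×1000 = -25.907 per mil
α − 1 = ε/1000 = 0.0058
f^(α−1) = 0.625^(0.0058) = 0.997278
δ_res = (-25.907 + 1000) × 0.997278 − 1000 = 971.441 − 1000 = -28.56 per mil

-28.6 per mil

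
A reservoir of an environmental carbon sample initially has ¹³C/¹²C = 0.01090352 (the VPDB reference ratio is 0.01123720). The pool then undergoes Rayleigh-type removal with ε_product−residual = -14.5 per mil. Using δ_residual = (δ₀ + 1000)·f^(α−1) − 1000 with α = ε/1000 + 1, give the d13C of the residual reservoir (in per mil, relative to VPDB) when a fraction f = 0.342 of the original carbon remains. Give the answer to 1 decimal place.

δ₀ = (0.01090352/0.01123720 − 1)×1000 = (0.970306 − 1)×1000 = -29.694 per mil
α − 1 = ε/1000 = -0.0145
f^(α−1) = 0.342^(-0.0145) = 1.015679
δ_res = (-29.694 + 1000) × 1.015679 − 1000 = 985.520 − 1000 = -14.48 per mil

-14.5 per mil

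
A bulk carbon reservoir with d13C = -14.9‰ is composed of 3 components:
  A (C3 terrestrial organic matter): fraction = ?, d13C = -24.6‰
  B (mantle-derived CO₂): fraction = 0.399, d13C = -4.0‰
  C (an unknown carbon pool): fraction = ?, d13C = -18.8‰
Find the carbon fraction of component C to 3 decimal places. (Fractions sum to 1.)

Let f_C and f_A be the unknown fractions; fractions sum to 1 so f_C + f_A = 0.601.
Mass balance: Σ fᵢ·δᵢ = δ_bulk ⇒ f_C·(-18.8) + f_A·(-24.6) = -14.9 − (-1.596) = -13.304
Substitute f_A = 0.601 − f_C:
f_C·(-18.8 − -24.6) = -13.304 − 0.601×(-24.6) = 1.481
f_C = 1.481 / 5.8 = 0.2553

0.255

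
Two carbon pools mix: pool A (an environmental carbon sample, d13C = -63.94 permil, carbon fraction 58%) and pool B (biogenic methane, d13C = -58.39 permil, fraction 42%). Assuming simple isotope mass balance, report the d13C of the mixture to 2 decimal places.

δ_mix = f_A·δ_A + f_B·δ_B
δ_mix = 0.58 × (-63.94) + 0.42 × (-58.39)
δ_mix = -37.085 + -24.524 = -61.609 permil

-61.61 permil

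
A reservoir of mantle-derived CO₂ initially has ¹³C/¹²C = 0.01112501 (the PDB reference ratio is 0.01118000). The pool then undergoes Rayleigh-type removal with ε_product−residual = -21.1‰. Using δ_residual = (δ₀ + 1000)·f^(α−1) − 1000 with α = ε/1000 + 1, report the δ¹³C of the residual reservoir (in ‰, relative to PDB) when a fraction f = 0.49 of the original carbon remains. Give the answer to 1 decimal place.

10.2‰

δ₀ = (0.01112501/0.01118000 − 1)×1000 = (0.995081 − 1)×1000 = -4.919‰
α − 1 = ε/1000 = -0.0211
f^(α−1) = 0.49^(-0.0211) = 1.015166
δ_res = (-4.919 + 1000) × 1.015166 − 1000 = 1010.172 − 1000 = 10.17‰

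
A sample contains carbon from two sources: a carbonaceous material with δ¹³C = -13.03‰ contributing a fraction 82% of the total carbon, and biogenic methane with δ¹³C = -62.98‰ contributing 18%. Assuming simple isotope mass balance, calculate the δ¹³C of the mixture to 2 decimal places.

-22.02‰

δ_mix = f_A·δ_A + f_B·δ_B
δ_mix = 0.82 × (-13.03) + 0.18 × (-62.98)
δ_mix = -10.685 + -11.336 = -22.021‰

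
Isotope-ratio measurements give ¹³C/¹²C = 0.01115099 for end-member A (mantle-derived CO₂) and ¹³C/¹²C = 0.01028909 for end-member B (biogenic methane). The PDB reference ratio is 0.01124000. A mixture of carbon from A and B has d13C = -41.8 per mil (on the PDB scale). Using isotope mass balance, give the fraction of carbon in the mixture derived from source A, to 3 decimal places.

δ_A = (0.01115099/0.01124000 − 1)×1000 = (0.992081 − 1)×1000 = -7.919 per mil
δ_B = (0.01028909/0.01124000 − 1)×1000 = (0.915399 − 1)×1000 = -84.601 per mil
f_A = (δ_mix − δ_B)/(δ_A − δ_B) = (-41.8 − (-84.601))/(-7.919 − (-84.601))
f_A = 42.801 / 76.681 = 0.5582

0.558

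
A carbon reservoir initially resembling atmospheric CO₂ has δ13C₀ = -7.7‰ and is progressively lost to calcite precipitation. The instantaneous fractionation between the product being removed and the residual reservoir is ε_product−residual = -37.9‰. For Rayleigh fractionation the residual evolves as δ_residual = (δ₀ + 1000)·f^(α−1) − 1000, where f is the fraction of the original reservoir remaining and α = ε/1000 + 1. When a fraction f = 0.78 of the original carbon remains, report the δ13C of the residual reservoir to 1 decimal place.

1.7‰

Rayleigh residual: δ_res = (δ₀ + 1000)·f^(α−1) − 1000
α = ε/1000 + 1 = 0.96210, so α − 1 = -0.03790
f^(α−1) = 0.78^(-0.03790) = 1.009461
δ_res = (-7.7 + 1000) × 1.009461 − 1000 = 1001.688 − 1000 = 1.69‰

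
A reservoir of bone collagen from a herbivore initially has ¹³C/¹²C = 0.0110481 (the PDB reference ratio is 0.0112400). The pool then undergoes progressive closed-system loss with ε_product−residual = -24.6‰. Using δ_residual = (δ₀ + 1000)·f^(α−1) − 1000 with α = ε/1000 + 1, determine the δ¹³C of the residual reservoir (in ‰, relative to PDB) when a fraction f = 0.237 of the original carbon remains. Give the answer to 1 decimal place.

δ₀ = (0.0110481/0.0112400 − 1)×1000 = (0.982927 − 1)×1000 = -17.073‰
α − 1 = ε/1000 = -0.0246
f^(α−1) = 0.237^(-0.0246) = 1.036051
δ_res = (-17.073 + 1000) × 1.036051 − 1000 = 1018.363 − 1000 = 18.36‰

18.4‰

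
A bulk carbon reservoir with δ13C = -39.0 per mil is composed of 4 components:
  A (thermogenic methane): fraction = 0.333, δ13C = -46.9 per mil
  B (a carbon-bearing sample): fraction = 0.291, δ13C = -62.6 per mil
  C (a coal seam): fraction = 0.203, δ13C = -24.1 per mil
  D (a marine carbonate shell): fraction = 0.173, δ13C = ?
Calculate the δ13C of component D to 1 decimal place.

Isotope mass balance: δ_bulk = Σ fᵢ·δᵢ.
-39.0 = 0.333×(-46.9) + 0.291×(-62.6) + 0.203×(-24.1) + 0.173×δ_D
0.173·δ_D = -39.0 − (-38.727) = -0.273
δ_D = -0.273 / 0.173 = -1.58 per mil

-1.6 per mil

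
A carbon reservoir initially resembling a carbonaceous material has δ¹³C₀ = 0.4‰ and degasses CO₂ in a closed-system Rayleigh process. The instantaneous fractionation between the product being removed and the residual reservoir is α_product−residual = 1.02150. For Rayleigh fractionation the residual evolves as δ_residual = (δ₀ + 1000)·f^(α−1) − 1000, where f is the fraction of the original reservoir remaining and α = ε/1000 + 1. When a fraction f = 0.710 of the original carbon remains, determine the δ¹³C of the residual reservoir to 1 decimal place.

Rayleigh residual: δ_res = (δ₀ + 1000)·f^(α−1) − 1000
α − 1 = 0.02150
f^(α−1) = 0.710^(0.02150) = 0.992664
δ_res = (0.4 + 1000) × 0.992664 − 1000 = 993.061 − 1000 = -6.94‰

-6.9‰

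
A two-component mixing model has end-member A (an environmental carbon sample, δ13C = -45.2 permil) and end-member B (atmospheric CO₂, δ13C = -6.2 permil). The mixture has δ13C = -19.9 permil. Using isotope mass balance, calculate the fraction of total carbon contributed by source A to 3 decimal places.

0.351

δ_mix = f_A·δ_A + (1 − f_A)·δ_B  ⇒  f_A = (δ_mix − δ_B)/(δ_A − δ_B)
f_A = (-19.9 − (-6.2)) / (-45.2 − (-6.2))
f_A = -13.7 / -39.0 = 0.3513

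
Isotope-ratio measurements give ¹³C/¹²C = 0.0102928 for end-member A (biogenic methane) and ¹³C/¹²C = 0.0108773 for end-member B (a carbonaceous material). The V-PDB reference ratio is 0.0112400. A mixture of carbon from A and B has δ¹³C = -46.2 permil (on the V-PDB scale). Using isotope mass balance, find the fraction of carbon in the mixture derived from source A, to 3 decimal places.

0.268

δ_A = (0.0102928/0.0112400 − 1)×1000 = (0.915730 − 1)×1000 = -84.270 permil
δ_B = (0.0108773/0.0112400 − 1)×1000 = (0.967731 − 1)×1000 = -32.269 permil
f_A = (δ_mix − δ_B)/(δ_A − δ_B) = (-46.2 − (-32.269))/(-84.270 − (-32.269))
f_A = -13.931 / -52.002 = 0.2679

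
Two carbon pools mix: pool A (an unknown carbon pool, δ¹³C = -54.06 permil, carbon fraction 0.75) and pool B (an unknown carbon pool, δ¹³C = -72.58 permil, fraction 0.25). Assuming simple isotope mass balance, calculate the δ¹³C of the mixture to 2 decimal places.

δ_mix = f_A·δ_A + f_B·δ_B
δ_mix = 0.75 × (-54.06) + 0.25 × (-72.58)
δ_mix = -40.545 + -18.145 = -58.690 permil

-58.69 permil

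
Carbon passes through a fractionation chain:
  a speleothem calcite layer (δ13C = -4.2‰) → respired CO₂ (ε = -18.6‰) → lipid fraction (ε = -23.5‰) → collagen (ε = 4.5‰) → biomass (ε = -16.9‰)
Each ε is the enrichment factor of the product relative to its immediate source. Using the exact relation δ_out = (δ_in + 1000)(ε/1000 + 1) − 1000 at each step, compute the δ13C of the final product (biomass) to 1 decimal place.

step 1: δ = (-4.20 + 1000)·(-18.6/1000 + 1) − 1000 = -22.72‰
step 2: δ = (-22.72 + 1000)·(-23.5/1000 + 1) − 1000 = -45.69‰
step 3: δ = (-45.69 + 1000)·(4.5/1000 + 1) − 1000 = -41.39‰
step 4: δ = (-41.39 + 1000)·(-16.9/1000 + 1) − 1000 = -57.59‰

-57.6‰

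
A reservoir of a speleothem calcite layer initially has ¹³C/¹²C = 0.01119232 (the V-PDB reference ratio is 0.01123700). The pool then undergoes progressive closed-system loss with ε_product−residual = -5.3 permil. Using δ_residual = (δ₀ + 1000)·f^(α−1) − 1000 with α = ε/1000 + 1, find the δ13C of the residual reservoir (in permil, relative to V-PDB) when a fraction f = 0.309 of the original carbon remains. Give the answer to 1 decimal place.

δ₀ = (0.01119232/0.01123700 − 1)×1000 = (0.996024 − 1)×1000 = -3.976 permil
α − 1 = ε/1000 = -0.0053
f^(α−1) = 0.309^(-0.0053) = 1.006244
δ_res = (-3.976 + 1000) × 1.006244 − 1000 = 1002.243 − 1000 = 2.24 permil

2.2 permil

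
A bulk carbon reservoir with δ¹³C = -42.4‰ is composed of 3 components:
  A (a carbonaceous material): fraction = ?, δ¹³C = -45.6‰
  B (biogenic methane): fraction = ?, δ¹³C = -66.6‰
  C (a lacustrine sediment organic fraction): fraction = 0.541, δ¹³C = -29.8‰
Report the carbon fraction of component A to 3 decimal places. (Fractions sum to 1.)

Let f_A and f_B be the unknown fractions; fractions sum to 1 so f_A + f_B = 0.459.
Mass balance: Σ fᵢ·δᵢ = δ_bulk ⇒ f_A·(-45.6) + f_B·(-66.6) = -42.4 − (-16.122) = -26.278
Substitute f_B = 0.459 − f_A:
f_A·(-45.6 − -66.6) = -26.278 − 0.459×(-66.6) = 4.291
f_A = 4.291 / 21.0 = 0.2043

0.204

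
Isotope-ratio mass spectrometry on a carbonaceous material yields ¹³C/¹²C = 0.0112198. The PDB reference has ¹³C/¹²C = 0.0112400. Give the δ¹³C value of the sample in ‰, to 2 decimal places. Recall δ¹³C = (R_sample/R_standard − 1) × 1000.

-1.80‰

δ¹³C = (R_sample / R_standard − 1) × 1000
R_sample / R_standard = 0.0112198 / 0.0112400 = 0.998203
δ¹³C = (0.998203 − 1) × 1000 = -1.797‰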